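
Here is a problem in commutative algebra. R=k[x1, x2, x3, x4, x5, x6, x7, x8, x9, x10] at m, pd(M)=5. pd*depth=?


pd+depth=10
depth=10-5=5
pd*depth=5*5=25


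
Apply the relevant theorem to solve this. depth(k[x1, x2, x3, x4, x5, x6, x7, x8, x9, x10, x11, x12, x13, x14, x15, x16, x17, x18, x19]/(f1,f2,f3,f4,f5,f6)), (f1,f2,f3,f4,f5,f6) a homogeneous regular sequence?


depth(R)=19
depth(R/I)=19-6=13


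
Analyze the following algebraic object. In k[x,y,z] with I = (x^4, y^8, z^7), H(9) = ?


Need i<4, j<8, k<7 with i+j+k=9.
For each i, j ranges over max(0,9-i-6)..min(7,9-i):
  i=0: j in [3,7] -> 5
  i=1: j in [2,7] -> 6
  i=2: j in [1,7] -> 7
  i=3: j in [0,6] -> 7
H(9) = 5+6+7+7 = 25


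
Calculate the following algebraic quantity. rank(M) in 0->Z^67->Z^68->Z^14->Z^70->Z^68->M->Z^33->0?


Alt sum=0:
(-1)^0*67 + (-1)^1*68 + (-1)^2*14 + (-1)^3*70 + (-1)^4*68 + (-1)^5*? + (-1)^6*33=0
rank(M)=44


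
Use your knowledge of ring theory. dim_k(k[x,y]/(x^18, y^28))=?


Basis: x^i*y^j, i<18, j<28
18*28=504


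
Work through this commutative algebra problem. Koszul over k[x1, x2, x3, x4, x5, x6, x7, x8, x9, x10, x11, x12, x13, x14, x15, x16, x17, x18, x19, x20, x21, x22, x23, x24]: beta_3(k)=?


C(n,i)=C(24,3)=2024


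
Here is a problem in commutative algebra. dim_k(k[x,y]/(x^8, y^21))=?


Basis: x^i*y^j, i<8, j<21
8*21=168


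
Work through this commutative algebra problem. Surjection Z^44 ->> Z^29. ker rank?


rank(ker) = 44-29 = 15


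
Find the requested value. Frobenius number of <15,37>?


gcd(15,37)=1 => F=ab-a-b=15*37-15-37=555-52=503


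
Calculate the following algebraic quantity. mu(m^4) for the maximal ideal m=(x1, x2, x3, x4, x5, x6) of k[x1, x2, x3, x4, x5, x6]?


Graded Nakayama: mu(m^d) = dim_k (m^d/m^(d+1)) = #degree-4 monomials in 6 vars
C(n+d-1,d)=C(9,4)=126


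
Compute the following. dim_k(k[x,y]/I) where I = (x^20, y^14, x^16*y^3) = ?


k[x,y]/I, I = (x^20, y^14, x^16*y^3)
Rect: 20x14=280. Corner: (20-16)x(14-3)=44.
dim = 280-44 = 236


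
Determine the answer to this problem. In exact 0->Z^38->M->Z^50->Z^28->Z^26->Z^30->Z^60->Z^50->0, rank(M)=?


Alt sum=0:
(-1)^0*38 + (-1)^1*? + (-1)^2*50 + (-1)^3*28 + (-1)^4*26 + (-1)^5*30 + (-1)^6*60 + (-1)^7*50=0
rank(M)=66


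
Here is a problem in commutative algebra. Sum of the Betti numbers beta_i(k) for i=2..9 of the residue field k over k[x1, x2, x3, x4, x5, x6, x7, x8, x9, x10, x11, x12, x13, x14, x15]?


Koszul resolution: beta_i(k)=C(n,i), n=15
C(15,2)=105, C(15,3)=455, C(15,4)=1365, C(15,5)=3003, C(15,6)=5005, C(15,7)=6435, C(15,8)=6435, C(15,9)=5005
Sum=27808


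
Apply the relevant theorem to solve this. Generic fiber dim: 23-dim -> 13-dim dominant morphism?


dim(fiber)=dim(X)-dim(Y)=23-13=10


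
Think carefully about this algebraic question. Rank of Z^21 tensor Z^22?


rank(M(x)N) = rank(M)*rank(N)
21*22 = 462


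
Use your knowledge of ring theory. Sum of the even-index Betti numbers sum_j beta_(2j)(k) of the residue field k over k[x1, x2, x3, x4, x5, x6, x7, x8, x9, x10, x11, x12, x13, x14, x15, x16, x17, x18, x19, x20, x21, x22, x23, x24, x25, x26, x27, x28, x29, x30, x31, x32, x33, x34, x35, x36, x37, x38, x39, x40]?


Koszul resolution: beta_i(k)=C(n,i), n=40
sum_even C(40,i) = 2^(n-1) = 2^39 = 549755813888


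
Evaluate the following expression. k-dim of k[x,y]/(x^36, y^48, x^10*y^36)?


k[x,y]/I, I = (x^36, y^48, x^10*y^36)
Rect: 36x48=1728. Corner: (36-10)x(48-36)=312.
dim = 1728-312 = 1416


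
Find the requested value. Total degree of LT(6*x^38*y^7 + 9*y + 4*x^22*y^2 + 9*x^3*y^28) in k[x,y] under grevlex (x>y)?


LT: 6*x^38*y^7
deg_x=38, deg_y=7
Total=38+7=45


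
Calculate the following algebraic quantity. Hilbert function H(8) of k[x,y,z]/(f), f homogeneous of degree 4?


C(10,2)-C(6,2)=45-15=30


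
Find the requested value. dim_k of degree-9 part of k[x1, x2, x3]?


C(d+n-1,n-1)=C(11,2)=55


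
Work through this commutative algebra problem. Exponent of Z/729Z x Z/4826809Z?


Exponent = lcm of the cyclic orders; pairwise coprime => product.
3^6*13^6=729*4826809=3518743761


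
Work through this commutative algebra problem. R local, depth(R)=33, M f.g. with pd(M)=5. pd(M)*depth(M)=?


pd+depth=33
depth=33-5=28
pd*depth=5*28=140


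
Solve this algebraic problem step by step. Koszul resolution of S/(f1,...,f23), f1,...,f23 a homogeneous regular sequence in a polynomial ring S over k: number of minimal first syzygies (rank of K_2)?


Regular sequence => Koszul complex is the minimal free resolution.
Syz_1 minimally generated by Koszul relations f_i*e_j - f_j*e_i (i<j): mu(Syz_1) = beta_2 = C(m,2) = m(m-1)/2
m=23
23*22/2 = 253


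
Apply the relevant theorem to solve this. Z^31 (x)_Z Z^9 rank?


rank(M(x)N) = rank(M)*rank(N)
31*9 = 279


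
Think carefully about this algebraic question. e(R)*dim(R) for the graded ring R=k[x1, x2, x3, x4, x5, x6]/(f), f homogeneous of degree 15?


e(R)=deg(f)=15, dim(R)=6-1=5
e*dim=15*5=75


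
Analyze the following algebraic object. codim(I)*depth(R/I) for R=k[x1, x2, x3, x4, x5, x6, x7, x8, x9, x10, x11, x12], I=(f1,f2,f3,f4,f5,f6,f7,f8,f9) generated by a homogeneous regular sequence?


codim=9, depth=dim(R/I)=12-9=3
Product=9*3=27


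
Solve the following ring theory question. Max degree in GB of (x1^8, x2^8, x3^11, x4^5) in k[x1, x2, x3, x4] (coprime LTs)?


Pure powers, coprime LTs => already GB.
Degrees: 8, 8, 11, 5
Max=11


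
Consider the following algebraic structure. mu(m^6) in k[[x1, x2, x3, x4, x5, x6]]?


C(n+d-1,d)=C(11,6)=462


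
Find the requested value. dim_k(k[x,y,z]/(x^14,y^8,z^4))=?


Basis: x^iy^jz^k, i<14,j<8,k<4
14*8*4=448


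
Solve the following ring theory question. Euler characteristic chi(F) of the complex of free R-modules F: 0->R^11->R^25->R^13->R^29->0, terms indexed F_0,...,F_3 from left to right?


chi = sum (-1)^i * rank:
(-1)^0*11=11
(-1)^1*25=-25
(-1)^2*13=13
(-1)^3*29=-29
chi=-30


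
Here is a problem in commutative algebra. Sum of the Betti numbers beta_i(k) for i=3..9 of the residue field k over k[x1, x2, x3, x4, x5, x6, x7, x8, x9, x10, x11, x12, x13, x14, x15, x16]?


Koszul resolution: beta_i(k)=C(n,i), n=16
C(16,3)=560, C(16,4)=1820, C(16,5)=4368, C(16,6)=8008, C(16,7)=11440, C(16,8)=12870, C(16,9)=11440
Sum=50506


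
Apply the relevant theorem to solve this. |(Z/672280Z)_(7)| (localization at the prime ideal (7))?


7-primary part: 672280=7^5*40
Size=7^5=16807


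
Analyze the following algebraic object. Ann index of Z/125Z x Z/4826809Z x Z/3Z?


Exponent = lcm of the cyclic orders; pairwise coprime => product.
5^3*13^6*3^1=125*4826809*3=1810053375


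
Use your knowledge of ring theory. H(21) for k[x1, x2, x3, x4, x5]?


C(d+n-1,n-1)=C(25,4)=12650


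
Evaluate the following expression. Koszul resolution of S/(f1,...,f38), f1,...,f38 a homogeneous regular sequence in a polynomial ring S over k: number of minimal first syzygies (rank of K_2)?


Regular sequence => Koszul complex is the minimal free resolution.
Syz_1 minimally generated by Koszul relations f_i*e_j - f_j*e_i (i<j): mu(Syz_1) = beta_2 = C(m,2) = m(m-1)/2
m=38
38*37/2 = 703


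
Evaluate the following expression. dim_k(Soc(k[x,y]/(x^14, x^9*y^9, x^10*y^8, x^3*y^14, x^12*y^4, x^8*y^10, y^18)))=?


Socle = ann(m) = span of standard monomials u with x*u, y*u in I (staircase corners).
Minimal generators: x^14, x^12*y^4, x^10*y^8, x^9*y^9, x^8*y^10, x^3*y^14, y^18
Corners: x^2y^17, x^7y^13, x^8y^9, x^9y^8, x^11y^7, x^13y^3
Socle dim=6


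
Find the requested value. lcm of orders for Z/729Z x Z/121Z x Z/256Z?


Exponent = lcm of the cyclic orders; pairwise coprime => product.
3^6*11^2*2^8=729*121*256=22581504


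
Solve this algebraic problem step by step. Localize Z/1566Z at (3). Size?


3-primary part: 1566=3^3*58
Size=3^3=27


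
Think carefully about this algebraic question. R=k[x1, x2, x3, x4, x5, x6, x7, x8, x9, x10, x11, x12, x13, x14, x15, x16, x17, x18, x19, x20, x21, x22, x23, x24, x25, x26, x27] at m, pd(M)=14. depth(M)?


pd+depth=depth(R)=27
depth=27-14=13


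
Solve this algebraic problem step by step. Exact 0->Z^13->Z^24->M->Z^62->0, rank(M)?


Alt sum=0:
(-1)^0*13 + (-1)^1*24 + (-1)^2*? + (-1)^3*62=0
rank(M)=73


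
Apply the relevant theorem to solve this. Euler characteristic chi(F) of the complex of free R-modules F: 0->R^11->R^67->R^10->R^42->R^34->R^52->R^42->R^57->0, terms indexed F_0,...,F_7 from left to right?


chi = sum (-1)^i * rank:
(-1)^0*11=11
(-1)^1*67=-67
(-1)^2*10=10
(-1)^3*42=-42
(-1)^4*34=34
(-1)^5*52=-52
(-1)^6*42=42
(-1)^7*57=-57
chi=-121


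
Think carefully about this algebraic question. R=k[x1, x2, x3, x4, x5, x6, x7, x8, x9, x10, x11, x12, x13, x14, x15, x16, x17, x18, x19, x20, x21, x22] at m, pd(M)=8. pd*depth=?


pd+depth=22
depth=22-8=14
pd*depth=8*14=112


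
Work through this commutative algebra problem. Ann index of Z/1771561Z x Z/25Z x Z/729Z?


Exponent = lcm of the cyclic orders; pairwise coprime => product.
11^6*5^2*3^6=1771561*25*729=32286699225


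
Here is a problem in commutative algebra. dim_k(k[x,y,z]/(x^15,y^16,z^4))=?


Basis: x^iy^jz^k, i<15,j<16,k<4
15*16*4=960


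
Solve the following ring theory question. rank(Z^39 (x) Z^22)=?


rank(M(x)N) = rank(M)*rank(N)
39*22 = 858


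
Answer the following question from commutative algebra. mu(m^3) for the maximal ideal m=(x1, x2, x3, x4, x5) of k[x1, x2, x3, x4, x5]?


Graded Nakayama: mu(m^d) = dim_k (m^d/m^(d+1)) = #degree-3 monomials in 5 vars
C(n+d-1,d)=C(7,3)=35


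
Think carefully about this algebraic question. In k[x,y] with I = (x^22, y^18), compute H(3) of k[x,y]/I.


k[x,y], I = (x^22, y^18), d = 3
Need i < 22 and d-i < 18.
Range: 0 <= i <= 3.
H(3) = 4


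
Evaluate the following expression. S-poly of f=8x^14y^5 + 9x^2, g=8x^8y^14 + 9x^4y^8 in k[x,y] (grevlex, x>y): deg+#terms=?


LT(f)=8x^14y^5, LT(g)=8x^8y^14
lcm(LM)=x^14y^14
S(f,g) (scaled by 64 to clear denominators) = 8y^9*f - 8x^6*g = -72x^10y^8 + 72x^2y^9
2 terms, deg 18.
18+2=20


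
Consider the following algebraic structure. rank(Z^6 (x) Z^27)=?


rank(M(x)N) = rank(M)*rank(N)
6*27 = 162


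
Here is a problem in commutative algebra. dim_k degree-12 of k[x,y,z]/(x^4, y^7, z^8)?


Need i<4, j<7, k<8 with i+j+k=12.
For each i, j ranges over max(0,12-i-7)..min(6,12-i):
  i=0: j in [5,6] -> 2
  i=1: j in [4,6] -> 3
  i=2: j in [3,6] -> 4
  i=3: j in [2,6] -> 5
H(12) = 2+3+4+5 = 14


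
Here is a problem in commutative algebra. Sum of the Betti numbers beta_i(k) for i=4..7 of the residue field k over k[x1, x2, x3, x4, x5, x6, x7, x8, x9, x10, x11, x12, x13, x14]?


Koszul resolution: beta_i(k)=C(n,i), n=14
C(14,4)=1001, C(14,5)=2002, C(14,6)=3003, C(14,7)=3432
Sum=9438


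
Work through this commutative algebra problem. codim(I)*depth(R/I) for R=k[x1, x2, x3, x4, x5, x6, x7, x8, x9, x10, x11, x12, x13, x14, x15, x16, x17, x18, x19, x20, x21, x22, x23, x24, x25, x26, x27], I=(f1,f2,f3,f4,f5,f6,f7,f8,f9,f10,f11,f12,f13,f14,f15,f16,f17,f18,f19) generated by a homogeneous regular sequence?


codim=19, depth=dim(R/I)=27-19=8
Product=19*8=152


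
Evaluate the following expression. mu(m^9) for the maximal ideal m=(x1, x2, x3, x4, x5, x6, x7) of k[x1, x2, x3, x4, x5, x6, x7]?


Graded Nakayama: mu(m^d) = dim_k (m^d/m^(d+1)) = #degree-9 monomials in 7 vars
C(n+d-1,d)=C(15,9)=5005


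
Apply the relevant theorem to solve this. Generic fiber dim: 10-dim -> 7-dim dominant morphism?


dim(fiber)=dim(X)-dim(Y)=10-7=3


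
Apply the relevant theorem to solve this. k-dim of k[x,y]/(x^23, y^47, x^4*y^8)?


k[x,y]/I, I = (x^23, y^47, x^4*y^8)
Rect: 23x47=1081. Corner: (23-4)x(47-8)=741.
dim = 1081-741 = 340


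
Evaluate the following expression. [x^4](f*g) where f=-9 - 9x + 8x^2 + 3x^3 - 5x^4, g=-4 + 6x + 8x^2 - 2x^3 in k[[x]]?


[x^4] = sum a_i*b_j, i+j=4
  -9*-2=18
  8*8=64
  3*6=18
  -5*-4=20
Sum=120


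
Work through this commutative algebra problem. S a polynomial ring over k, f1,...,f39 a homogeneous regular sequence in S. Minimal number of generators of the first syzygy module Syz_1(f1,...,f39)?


Regular sequence => Koszul complex is the minimal free resolution.
Syz_1 minimally generated by Koszul relations f_i*e_j - f_j*e_i (i<j): mu(Syz_1) = beta_2 = C(m,2) = m(m-1)/2
m=39
39*38/2 = 741


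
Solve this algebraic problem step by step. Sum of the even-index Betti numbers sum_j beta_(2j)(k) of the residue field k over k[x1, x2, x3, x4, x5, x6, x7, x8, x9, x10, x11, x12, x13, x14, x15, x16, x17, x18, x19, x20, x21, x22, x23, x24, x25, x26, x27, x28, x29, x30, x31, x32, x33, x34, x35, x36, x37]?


Koszul resolution: beta_i(k)=C(n,i), n=37
sum_even C(37,i) = 2^(n-1) = 2^36 = 68719476736


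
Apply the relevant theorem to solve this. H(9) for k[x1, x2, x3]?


C(d+n-1,n-1)=C(11,2)=55


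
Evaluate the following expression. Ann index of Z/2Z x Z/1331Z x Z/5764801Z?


Exponent = lcm of the cyclic orders; pairwise coprime => product.
2^1*11^3*7^8=2*1331*5764801=15345900262


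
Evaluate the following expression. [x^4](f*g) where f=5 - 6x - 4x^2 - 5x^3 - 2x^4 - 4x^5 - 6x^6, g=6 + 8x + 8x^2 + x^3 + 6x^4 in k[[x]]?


[x^4] = sum a_i*b_j, i+j=4
  5*6=30
  -6*1=-6
  -4*8=-32
  -5*8=-40
  -2*6=-12
Sum=-60


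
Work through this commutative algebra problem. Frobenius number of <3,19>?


gcd(3,19)=1 => F=ab-a-b=3*19-3-19=57-22=35


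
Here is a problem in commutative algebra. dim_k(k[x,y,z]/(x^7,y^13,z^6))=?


Basis: x^iy^jz^k, i<7,j<13,k<6
7*13*6=546


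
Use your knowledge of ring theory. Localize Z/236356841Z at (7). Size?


7-primary part: 236356841=7^8*41
Size=7^8=5764801


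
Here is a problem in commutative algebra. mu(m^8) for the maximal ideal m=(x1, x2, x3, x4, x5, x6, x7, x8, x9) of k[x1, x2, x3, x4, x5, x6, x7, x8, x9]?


Graded Nakayama: mu(m^d) = dim_k (m^d/m^(d+1)) = #degree-8 monomials in 9 vars
C(n+d-1,d)=C(16,8)=12870


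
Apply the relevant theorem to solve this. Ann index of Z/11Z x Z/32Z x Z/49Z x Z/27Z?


Exponent = lcm of the cyclic orders; pairwise coprime => product.
11^1*2^5*7^2*3^3=11*32*49*27=465696


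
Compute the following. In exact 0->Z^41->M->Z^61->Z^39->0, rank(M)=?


Alt sum=0:
(-1)^0*41 + (-1)^1*? + (-1)^2*61 + (-1)^3*39=0
rank(M)=63


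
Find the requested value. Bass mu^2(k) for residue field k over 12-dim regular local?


C(n,i)=C(12,2)=66


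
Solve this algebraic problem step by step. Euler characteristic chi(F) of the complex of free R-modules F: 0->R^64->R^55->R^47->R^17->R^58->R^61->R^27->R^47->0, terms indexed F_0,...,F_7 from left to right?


chi = sum (-1)^i * rank:
(-1)^0*64=64
(-1)^1*55=-55
(-1)^2*47=47
(-1)^3*17=-17
(-1)^4*58=58
(-1)^5*61=-61
(-1)^6*27=27
(-1)^7*47=-47
chi=16


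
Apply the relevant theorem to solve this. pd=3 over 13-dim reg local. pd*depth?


pd+depth=13
depth=13-3=10
pd*depth=3*10=30


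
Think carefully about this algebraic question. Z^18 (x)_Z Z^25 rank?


rank(M(x)N) = rank(M)*rank(N)
18*25 = 450


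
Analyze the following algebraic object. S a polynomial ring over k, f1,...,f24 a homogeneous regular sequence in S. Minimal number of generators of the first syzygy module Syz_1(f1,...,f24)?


Regular sequence => Koszul complex is the minimal free resolution.
Syz_1 minimally generated by Koszul relations f_i*e_j - f_j*e_i (i<j): mu(Syz_1) = beta_2 = C(m,2) = m(m-1)/2
m=24
24*23/2 = 276


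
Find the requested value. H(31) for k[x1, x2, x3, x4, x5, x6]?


C(d+n-1,n-1)=C(36,5)=376992


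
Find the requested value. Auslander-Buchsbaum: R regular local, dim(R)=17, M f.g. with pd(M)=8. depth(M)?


pd+depth=depth(R)=17
depth=17-8=9


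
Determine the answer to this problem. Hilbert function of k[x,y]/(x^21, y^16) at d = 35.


k[x,y], I = (x^21, y^16), d = 35
Need i < 21 and d-i < 16.
Range: 20 <= i <= 20.
H(35) = 1


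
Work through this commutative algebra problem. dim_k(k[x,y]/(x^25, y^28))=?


Basis: x^i*y^j, i<25, j<28
25*28=700


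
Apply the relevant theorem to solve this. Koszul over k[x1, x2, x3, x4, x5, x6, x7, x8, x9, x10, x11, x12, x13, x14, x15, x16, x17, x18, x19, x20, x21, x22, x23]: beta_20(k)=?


C(n,i)=C(23,20)=1771


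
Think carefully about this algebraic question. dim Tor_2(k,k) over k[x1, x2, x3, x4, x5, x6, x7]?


Koszul: C(n,i)=C(7,2)=21


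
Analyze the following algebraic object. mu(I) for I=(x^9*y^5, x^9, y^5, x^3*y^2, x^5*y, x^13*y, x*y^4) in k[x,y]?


Remove redundant (divisible by others).
x^13*y redundant.
x^9*y^5 redundant.
Min: x^9, x^5*y, x^3*y^2, x*y^4, y^5
Count=5


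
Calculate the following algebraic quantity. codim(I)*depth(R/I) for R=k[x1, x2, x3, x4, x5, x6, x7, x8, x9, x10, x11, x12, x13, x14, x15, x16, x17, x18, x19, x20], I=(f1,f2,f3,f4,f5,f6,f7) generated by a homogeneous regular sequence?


codim=7, depth=dim(R/I)=20-7=13
Product=7*13=91


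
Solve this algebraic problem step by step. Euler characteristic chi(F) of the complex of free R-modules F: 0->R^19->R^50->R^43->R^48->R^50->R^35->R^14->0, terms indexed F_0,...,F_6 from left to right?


chi = sum (-1)^i * rank:
(-1)^0*19=19
(-1)^1*50=-50
(-1)^2*43=43
(-1)^3*48=-48
(-1)^4*50=50
(-1)^5*35=-35
(-1)^6*14=14
chi=-7


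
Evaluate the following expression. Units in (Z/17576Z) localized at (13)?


Local ring = Z/2197Z.
phi(2197) = 13^2*(13-1) = 2028


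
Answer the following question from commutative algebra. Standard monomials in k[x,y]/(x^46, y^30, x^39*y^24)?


k[x,y]/I, I = (x^46, y^30, x^39*y^24)
Rect: 46x30=1380. Corner: (46-39)x(30-24)=42.
dim = 1380-42 = 1338


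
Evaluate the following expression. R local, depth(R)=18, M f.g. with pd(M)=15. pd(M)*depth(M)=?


pd+depth=18
depth=18-15=3
pd*depth=15*3=45


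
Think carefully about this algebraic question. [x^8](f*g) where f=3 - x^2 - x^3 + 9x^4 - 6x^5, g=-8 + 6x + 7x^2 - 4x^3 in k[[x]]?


[x^8] = sum a_i*b_j, i+j=8
  -6*-4=24
Sum=24


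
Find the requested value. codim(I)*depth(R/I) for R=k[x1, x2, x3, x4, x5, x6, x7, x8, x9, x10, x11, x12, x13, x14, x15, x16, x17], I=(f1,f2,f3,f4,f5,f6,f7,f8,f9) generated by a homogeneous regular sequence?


codim=9, depth=dim(R/I)=17-9=8
Product=9*8=72


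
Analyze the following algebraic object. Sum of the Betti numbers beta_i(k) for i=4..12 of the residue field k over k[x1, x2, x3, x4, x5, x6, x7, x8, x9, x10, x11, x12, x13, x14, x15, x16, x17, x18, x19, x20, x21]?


Koszul resolution: beta_i(k)=C(n,i), n=21
C(21,4)=5985, C(21,5)=20349, C(21,6)=54264, C(21,7)=116280, C(21,8)=203490, C(21,9)=293930, C(21,10)=352716, C(21,11)=352716, C(21,12)=293930
Sum=1693660


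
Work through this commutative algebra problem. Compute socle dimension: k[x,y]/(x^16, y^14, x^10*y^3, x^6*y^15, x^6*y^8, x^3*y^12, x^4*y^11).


Socle = ann(m) = span of standard monomials u with x*u, y*u in I (staircase corners).
Redundant generators: x^6*y^15
Minimal generators: x^16, x^10*y^3, x^6*y^8, x^4*y^11, x^3*y^12, y^14
Corners: x^2y^13, x^3y^11, x^5y^10, x^9y^7, x^15y^2
Socle dim=5


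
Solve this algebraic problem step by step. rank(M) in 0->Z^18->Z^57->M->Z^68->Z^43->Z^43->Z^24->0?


Alt sum=0:
(-1)^0*18 + (-1)^1*57 + (-1)^2*? + (-1)^3*68 + (-1)^4*43 + (-1)^5*43 + (-1)^6*24=0
rank(M)=83


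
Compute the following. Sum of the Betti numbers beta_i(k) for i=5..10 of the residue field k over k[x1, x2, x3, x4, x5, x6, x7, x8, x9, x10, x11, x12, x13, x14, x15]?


Koszul resolution: beta_i(k)=C(n,i), n=15
C(15,5)=3003, C(15,6)=5005, C(15,7)=6435, C(15,8)=6435, C(15,9)=5005, C(15,10)=3003
Sum=28886


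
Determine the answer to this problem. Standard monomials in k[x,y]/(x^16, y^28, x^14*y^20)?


k[x,y]/I, I = (x^16, y^28, x^14*y^20)
Rect: 16x28=448. Corner: (16-14)x(28-20)=16.
dim = 448-16 = 432


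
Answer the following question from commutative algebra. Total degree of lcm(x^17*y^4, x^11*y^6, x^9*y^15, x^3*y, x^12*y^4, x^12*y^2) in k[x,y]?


lcm = componentwise max:
x: max(17,11,9,3,12,12)=17
y: max(4,6,15,1,4,2)=15
Total=17+15=32


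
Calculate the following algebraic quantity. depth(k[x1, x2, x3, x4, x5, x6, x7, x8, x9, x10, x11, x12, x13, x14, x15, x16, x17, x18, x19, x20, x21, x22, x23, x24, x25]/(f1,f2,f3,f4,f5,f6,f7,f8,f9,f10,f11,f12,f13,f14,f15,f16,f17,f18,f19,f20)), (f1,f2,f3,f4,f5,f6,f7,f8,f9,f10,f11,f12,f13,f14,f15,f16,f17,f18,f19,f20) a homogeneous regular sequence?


depth(R)=25
depth(R/I)=25-20=5


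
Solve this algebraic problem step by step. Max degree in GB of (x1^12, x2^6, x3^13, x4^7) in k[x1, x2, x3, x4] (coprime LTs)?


Pure powers, coprime LTs => already GB.
Degrees: 12, 6, 13, 7
Max=13


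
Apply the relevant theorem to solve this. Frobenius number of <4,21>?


gcd(4,21)=1 => F=ab-a-b=4*21-4-21=84-25=59


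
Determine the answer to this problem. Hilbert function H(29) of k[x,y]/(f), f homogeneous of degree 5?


H(t)=d for t>=d-1.
d=5, t=29
H(29)=5


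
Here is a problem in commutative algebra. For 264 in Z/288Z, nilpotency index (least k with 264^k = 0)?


264^k mod 288:
k=1: 264
k=2: 0
First zero at k = 2


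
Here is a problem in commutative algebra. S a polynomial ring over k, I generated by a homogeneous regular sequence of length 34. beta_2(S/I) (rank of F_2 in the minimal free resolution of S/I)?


Regular sequence => Koszul complex is the minimal free resolution.
Syz_1 minimally generated by Koszul relations f_i*e_j - f_j*e_i (i<j): mu(Syz_1) = beta_2 = C(m,2) = m(m-1)/2
m=34
34*33/2 = 561


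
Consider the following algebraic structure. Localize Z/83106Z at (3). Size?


3-primary part: 83106=3^7*38
Size=3^7=2187


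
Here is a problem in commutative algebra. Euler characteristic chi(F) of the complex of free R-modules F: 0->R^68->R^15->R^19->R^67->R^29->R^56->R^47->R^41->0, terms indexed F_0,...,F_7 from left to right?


chi = sum (-1)^i * rank:
(-1)^0*68=68
(-1)^1*15=-15
(-1)^2*19=19
(-1)^3*67=-67
(-1)^4*29=29
(-1)^5*56=-56
(-1)^6*47=47
(-1)^7*41=-41
chi=-16


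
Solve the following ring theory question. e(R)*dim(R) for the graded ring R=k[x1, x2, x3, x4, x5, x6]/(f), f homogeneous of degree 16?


e(R)=deg(f)=16, dim(R)=6-1=5
e*dim=16*5=80


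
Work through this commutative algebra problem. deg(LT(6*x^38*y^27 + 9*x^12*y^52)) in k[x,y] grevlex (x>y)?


LT: 6*x^38*y^27
deg_x=38, deg_y=27
Total=38+27=65


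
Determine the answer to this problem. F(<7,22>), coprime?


gcd(7,22)=1 => F=ab-a-b=7*22-7-22=154-29=125


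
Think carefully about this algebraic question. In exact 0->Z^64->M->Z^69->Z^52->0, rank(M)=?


Alt sum=0:
(-1)^0*64 + (-1)^1*? + (-1)^2*69 + (-1)^3*52=0
rank(M)=81


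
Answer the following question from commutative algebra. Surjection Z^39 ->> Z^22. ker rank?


rank(ker) = 39-22 = 17


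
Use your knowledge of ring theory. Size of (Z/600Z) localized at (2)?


2-primary part: 600=2^3*75
Size=2^3=8


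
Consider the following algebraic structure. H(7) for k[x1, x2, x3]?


C(d+n-1,n-1)=C(9,2)=36


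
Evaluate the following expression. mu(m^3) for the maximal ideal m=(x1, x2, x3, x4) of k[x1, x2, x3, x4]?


Graded Nakayama: mu(m^d) = dim_k (m^d/m^(d+1)) = #degree-3 monomials in 4 vars
C(n+d-1,d)=C(6,3)=20


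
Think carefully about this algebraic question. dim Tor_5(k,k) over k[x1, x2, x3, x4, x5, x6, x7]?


Koszul: C(n,i)=C(7,5)=21


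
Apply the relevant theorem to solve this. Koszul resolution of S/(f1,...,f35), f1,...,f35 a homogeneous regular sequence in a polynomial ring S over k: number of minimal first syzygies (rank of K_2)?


Regular sequence => Koszul complex is the minimal free resolution.
Syz_1 minimally generated by Koszul relations f_i*e_j - f_j*e_i (i<j): mu(Syz_1) = beta_2 = C(m,2) = m(m-1)/2
m=35
35*34/2 = 595


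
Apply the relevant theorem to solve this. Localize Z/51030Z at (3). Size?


3-primary part: 51030=3^6*70
Size=3^6=729


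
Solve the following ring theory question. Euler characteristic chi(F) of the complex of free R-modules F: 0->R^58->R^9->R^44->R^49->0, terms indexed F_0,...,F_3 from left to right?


chi = sum (-1)^i * rank:
(-1)^0*58=58
(-1)^1*9=-9
(-1)^2*44=44
(-1)^3*49=-49
chi=44


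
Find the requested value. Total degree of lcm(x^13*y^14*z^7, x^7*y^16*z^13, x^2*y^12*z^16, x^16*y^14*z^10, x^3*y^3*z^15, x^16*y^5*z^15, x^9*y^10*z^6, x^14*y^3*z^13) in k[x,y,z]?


lcm = componentwise max:
x: max(13,7,2,16,3,16,9,14)=16
y: max(14,16,12,14,3,5,10,3)=16
z: max(7,13,16,10,15,15,6,13)=16
Total=16+16+16=48


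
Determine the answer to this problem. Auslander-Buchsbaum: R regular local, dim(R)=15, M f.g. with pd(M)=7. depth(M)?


pd+depth=depth(R)=15
depth=15-7=8


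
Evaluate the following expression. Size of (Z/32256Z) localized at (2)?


2-primary part: 32256=2^9*63
Size=2^9=512


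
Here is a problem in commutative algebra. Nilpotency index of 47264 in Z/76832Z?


47264^k mod 76832:
k=1: 47264
k=2: 72128
k=3: 21952
k=4: 0
First zero at k = 4


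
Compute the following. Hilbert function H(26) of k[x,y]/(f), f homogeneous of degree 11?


H(t)=d for t>=d-1.
d=11, t=26
H(26)=11


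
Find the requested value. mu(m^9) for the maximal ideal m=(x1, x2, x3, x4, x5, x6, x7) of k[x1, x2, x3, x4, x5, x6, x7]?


Graded Nakayama: mu(m^d) = dim_k (m^d/m^(d+1)) = #degree-9 monomials in 7 vars
C(n+d-1,d)=C(15,9)=5005


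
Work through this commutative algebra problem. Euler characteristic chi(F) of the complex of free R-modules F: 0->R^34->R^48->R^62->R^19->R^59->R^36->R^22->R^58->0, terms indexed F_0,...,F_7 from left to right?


chi = sum (-1)^i * rank:
(-1)^0*34=34
(-1)^1*48=-48
(-1)^2*62=62
(-1)^3*19=-19
(-1)^4*59=59
(-1)^5*36=-36
(-1)^6*22=22
(-1)^7*58=-58
chi=16


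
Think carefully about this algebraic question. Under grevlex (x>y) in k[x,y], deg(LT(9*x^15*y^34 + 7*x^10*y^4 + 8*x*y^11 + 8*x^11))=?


LT: 9*x^15*y^34
deg_x=15, deg_y=34
Total=15+34=49


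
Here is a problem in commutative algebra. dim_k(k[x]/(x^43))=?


Basis: 1,x,...,x^42
dim=43


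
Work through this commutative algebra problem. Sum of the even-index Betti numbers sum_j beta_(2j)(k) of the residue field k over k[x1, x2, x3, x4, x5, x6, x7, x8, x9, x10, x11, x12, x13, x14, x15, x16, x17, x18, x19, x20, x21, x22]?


Koszul resolution: beta_i(k)=C(n,i), n=22
sum_even C(22,i) = 2^(n-1) = 2^21 = 2097152


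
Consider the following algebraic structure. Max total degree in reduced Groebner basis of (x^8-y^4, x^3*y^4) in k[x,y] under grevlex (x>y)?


LT(f1)=x^8, LT(f2)=x^3y^4, lcm=x^8y^4
S(f1,f2) = y^4*f1 - x^5*f2 = -y^8
Reduced GB = {f1, f2, y^8}; degrees 8, 7, 8
Max = 8


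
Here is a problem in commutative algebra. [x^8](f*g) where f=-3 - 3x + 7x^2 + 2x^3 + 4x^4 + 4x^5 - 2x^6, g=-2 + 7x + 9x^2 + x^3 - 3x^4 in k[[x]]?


[x^8] = sum a_i*b_j, i+j=8
  4*-3=-12
  4*1=4
  -2*9=-18
Sum=-26


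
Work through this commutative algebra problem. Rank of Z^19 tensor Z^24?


rank(M(x)N) = rank(M)*rank(N)
19*24 = 456


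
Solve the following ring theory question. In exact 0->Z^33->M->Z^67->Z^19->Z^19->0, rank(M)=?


Alt sum=0:
(-1)^0*33 + (-1)^1*? + (-1)^2*67 + (-1)^3*19 + (-1)^4*19=0
rank(M)=100


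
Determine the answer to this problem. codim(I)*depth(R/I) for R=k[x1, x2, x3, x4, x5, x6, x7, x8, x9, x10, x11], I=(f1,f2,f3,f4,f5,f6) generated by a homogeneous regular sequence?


codim=6, depth=dim(R/I)=11-6=5
Product=6*5=30


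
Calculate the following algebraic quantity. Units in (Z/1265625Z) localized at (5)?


Local ring = Z/15625Z.
phi(15625) = 5^5*(5-1) = 12500


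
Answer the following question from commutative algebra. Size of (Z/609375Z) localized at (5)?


5-primary part: 609375=5^6*39
Size=5^6=15625


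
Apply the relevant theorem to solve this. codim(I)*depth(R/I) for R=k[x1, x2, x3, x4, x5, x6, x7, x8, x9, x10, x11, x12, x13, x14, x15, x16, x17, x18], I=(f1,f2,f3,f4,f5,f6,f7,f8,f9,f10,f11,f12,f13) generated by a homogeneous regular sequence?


codim=13, depth=dim(R/I)=18-13=5
Product=13*5=65


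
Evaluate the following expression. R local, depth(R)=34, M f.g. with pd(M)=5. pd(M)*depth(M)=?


pd+depth=34
depth=34-5=29
pd*depth=5*29=145


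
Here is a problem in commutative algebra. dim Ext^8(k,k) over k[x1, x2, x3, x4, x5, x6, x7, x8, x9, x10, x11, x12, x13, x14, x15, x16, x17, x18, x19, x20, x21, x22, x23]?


C(n,i)=C(23,8)=490314


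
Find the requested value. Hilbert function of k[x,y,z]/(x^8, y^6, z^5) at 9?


Need i<8, j<6, k<5 with i+j+k=9.
For each i, j ranges over max(0,9-i-4)..min(5,9-i):
  i=0: j in [5,5] -> 1
  i=1: j in [4,5] -> 2
  i=2: j in [3,5] -> 3
  i=3: j in [2,5] -> 4
  i=4: j in [1,5] -> 5
  i=5: j in [0,4] -> 5
  i=6: j in [0,3] -> 4
  i=7: j in [0,2] -> 3
H(9) = 1+2+3+4+5+5+4+3 = 27


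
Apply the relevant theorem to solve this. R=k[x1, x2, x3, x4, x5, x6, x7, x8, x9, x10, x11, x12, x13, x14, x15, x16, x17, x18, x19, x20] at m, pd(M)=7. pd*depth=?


pd+depth=20
depth=20-7=13
pd*depth=7*13=91


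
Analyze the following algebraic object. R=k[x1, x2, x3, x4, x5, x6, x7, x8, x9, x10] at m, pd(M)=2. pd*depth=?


pd+depth=10
depth=10-2=8
pd*depth=2*8=16


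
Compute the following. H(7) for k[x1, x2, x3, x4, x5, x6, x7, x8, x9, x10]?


C(d+n-1,n-1)=C(16,9)=11440


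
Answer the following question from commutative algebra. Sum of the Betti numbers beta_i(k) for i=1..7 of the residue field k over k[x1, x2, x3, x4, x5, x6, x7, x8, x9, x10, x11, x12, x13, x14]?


Koszul resolution: beta_i(k)=C(n,i), n=14
C(14,1)=14, C(14,2)=91, C(14,3)=364, C(14,4)=1001, C(14,5)=2002, C(14,6)=3003, C(14,7)=3432
Sum=9907


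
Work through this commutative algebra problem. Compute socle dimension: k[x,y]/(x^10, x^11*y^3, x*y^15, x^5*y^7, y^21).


Socle = ann(m) = span of standard monomials u with x*u, y*u in I (staircase corners).
Redundant generators: x^11*y^3
Minimal generators: x^10, x^5*y^7, x*y^15, y^21
Corners: y^20, x^4y^14, x^9y^6
Socle dim=3


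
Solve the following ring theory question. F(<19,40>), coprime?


gcd(19,40)=1 => F=ab-a-b=19*40-19-40=760-59=701


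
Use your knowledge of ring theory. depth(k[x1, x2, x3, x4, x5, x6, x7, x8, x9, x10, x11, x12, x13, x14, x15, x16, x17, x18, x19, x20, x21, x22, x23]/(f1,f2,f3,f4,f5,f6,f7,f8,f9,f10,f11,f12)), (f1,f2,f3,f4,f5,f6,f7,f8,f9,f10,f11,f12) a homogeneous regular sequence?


depth(R)=23
depth(R/I)=23-12=11


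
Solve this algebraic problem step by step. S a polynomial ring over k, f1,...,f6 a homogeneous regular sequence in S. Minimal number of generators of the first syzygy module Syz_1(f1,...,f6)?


Regular sequence => Koszul complex is the minimal free resolution.
Syz_1 minimally generated by Koszul relations f_i*e_j - f_j*e_i (i<j): mu(Syz_1) = beta_2 = C(m,2) = m(m-1)/2
m=6
6*5/2 = 15


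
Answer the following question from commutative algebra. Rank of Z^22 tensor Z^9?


rank(M(x)N) = rank(M)*rank(N)
22*9 = 198


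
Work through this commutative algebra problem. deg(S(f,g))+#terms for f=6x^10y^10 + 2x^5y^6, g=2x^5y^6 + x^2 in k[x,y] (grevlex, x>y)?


LT(f)=6x^10y^10, LT(g)=2x^5y^6
lcm(LM)=x^10y^10
S(f,g) (scaled by 12 to clear denominators) = 2*f - 6x^5y^4*g = -6x^7y^4 + 4x^5y^6
2 terms, deg 11.
11+2=13


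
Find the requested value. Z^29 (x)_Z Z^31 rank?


rank(M(x)N) = rank(M)*rank(N)
29*31 = 899


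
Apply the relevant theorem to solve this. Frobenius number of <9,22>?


gcd(9,22)=1 => F=ab-a-b=9*22-9-22=198-31=167


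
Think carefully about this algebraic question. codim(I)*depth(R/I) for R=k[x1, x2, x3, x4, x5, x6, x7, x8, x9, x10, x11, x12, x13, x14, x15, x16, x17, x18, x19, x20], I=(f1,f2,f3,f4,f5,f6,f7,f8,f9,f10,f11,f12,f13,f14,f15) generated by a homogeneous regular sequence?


codim=15, depth=dim(R/I)=20-15=5
Product=15*5=75


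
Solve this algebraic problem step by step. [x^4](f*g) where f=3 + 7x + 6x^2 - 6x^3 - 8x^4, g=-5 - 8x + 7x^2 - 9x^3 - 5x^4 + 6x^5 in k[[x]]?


[x^4] = sum a_i*b_j, i+j=4
  3*-5=-15
  7*-9=-63
  6*7=42
  -6*-8=48
  -8*-5=40
Sum=52


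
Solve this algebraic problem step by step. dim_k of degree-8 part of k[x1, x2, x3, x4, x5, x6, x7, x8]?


C(d+n-1,n-1)=C(15,7)=6435


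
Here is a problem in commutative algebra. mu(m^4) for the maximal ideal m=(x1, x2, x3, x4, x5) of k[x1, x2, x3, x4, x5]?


Graded Nakayama: mu(m^d) = dim_k (m^d/m^(d+1)) = #degree-4 monomials in 5 vars
C(n+d-1,d)=C(8,4)=70


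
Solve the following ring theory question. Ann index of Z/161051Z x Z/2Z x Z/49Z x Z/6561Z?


Exponent = lcm of the cyclic orders; pairwise coprime => product.
11^5*2^1*7^2*3^8=161051*2*49*6561=103552249878


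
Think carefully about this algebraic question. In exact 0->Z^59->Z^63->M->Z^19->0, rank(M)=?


Alt sum=0:
(-1)^0*59 + (-1)^1*63 + (-1)^2*? + (-1)^3*19=0
rank(M)=23


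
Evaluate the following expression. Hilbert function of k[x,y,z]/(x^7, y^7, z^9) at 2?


Need i<7, j<7, k<9 with i+j+k=2.
For each i, j ranges over max(0,2-i-8)..min(6,2-i):
  i=0: j in [0,2] -> 3
  i=1: j in [0,1] -> 2
  i=2: j in [0,0] -> 1
H(2) = 3+2+1 = 6


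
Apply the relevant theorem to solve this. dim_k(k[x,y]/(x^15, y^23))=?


Basis: x^i*y^j, i<15, j<23
15*23=345


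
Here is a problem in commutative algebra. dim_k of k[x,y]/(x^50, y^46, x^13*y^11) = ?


k[x,y]/I, I = (x^50, y^46, x^13*y^11)
Rect: 50x46=2300. Corner: (50-13)x(46-11)=1295.
dim = 2300-1295 = 1005


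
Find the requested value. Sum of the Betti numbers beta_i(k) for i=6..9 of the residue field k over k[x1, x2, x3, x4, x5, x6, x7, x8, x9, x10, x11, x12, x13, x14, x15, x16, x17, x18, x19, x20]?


Koszul resolution: beta_i(k)=C(n,i), n=20
C(20,6)=38760, C(20,7)=77520, C(20,8)=125970, C(20,9)=167960
Sum=410210


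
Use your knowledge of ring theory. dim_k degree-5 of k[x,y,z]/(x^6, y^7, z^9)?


Need i<6, j<7, k<9 with i+j+k=5.
For each i, j ranges over max(0,5-i-8)..min(6,5-i):
  i=0: j in [0,5] -> 6
  i=1: j in [0,4] -> 5
  i=2: j in [0,3] -> 4
  i=3: j in [0,2] -> 3
  i=4: j in [0,1] -> 2
  i=5: j in [0,0] -> 1
H(5) = 6+5+4+3+2+1 = 21


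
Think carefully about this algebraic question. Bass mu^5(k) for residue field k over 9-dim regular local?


C(n,i)=C(9,5)=126


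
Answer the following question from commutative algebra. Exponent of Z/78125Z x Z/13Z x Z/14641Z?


Exponent = lcm of the cyclic orders; pairwise coprime => product.
5^7*13^1*11^4=78125*13*14641=14869765625


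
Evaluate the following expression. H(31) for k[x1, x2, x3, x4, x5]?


C(d+n-1,n-1)=C(35,4)=52360


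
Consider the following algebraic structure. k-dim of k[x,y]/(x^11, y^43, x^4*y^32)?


k[x,y]/I, I = (x^11, y^43, x^4*y^32)
Rect: 11x43=473. Corner: (11-4)x(43-32)=77.
dim = 473-77 = 396


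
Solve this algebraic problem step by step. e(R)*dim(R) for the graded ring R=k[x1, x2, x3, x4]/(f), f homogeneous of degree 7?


e(R)=deg(f)=7, dim(R)=4-1=3
e*dim=7*3=21


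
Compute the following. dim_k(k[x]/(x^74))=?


Basis: 1,x,...,x^73
dim=74


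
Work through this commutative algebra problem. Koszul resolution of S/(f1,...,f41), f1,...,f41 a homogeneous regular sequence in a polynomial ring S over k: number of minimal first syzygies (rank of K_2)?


Regular sequence => Koszul complex is the minimal free resolution.
Syz_1 minimally generated by Koszul relations f_i*e_j - f_j*e_i (i<j): mu(Syz_1) = beta_2 = C(m,2) = m(m-1)/2
m=41
41*40/2 = 820


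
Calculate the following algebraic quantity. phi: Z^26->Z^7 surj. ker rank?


rank(ker) = 26-7 = 19


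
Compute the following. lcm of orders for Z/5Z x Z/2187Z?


Exponent = lcm of the cyclic orders; pairwise coprime => product.
5^1*3^7=5*2187=10935


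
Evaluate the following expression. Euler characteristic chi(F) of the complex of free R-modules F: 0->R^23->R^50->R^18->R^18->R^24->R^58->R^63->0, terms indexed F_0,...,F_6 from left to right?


chi = sum (-1)^i * rank:
(-1)^0*23=23
(-1)^1*50=-50
(-1)^2*18=18
(-1)^3*18=-18
(-1)^4*24=24
(-1)^5*58=-58
(-1)^6*63=63
chi=2


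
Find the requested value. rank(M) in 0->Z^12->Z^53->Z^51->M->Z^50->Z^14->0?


Alt sum=0:
(-1)^0*12 + (-1)^1*53 + (-1)^2*51 + (-1)^3*? + (-1)^4*50 + (-1)^5*14=0
rank(M)=46


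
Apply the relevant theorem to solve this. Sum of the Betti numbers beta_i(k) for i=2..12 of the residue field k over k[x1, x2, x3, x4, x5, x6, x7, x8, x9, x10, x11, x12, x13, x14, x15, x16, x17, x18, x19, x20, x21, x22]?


Koszul resolution: beta_i(k)=C(n,i), n=22
C(22,2)=231, C(22,3)=1540, C(22,4)=7315, C(22,5)=26334, C(22,6)=74613, C(22,7)=170544, C(22,8)=319770, C(22,9)=497420, C(22,10)=646646, C(22,11)=705432, C(22,12)=646646
Sum=3096491


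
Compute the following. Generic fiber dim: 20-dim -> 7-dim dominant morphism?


dim(fiber)=dim(X)-dim(Y)=20-7=13


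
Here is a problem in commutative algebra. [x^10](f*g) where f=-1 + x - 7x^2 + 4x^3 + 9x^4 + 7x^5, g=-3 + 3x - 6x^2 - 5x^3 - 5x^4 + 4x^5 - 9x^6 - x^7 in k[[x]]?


[x^10] = sum a_i*b_j, i+j=10
  4*-1=-4
  9*-9=-81
  7*4=28
Sum=-57


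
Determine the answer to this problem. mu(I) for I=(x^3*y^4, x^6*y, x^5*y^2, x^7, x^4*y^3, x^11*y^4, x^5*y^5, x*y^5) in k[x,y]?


Remove redundant (divisible by others).
x^11*y^4 redundant.
x^5*y^5 redundant.
Min: x^7, x^6*y, x^5*y^2, x^4*y^3, x^3*y^4, x*y^5
Count=6


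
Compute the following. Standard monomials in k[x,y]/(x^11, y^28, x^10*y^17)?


k[x,y]/I, I = (x^11, y^28, x^10*y^17)
Rect: 11x28=308. Corner: (11-10)x(28-17)=11.
dim = 308-11 = 297


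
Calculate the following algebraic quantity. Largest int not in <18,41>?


gcd(18,41)=1 => F=ab-a-b=18*41-18-41=738-59=679


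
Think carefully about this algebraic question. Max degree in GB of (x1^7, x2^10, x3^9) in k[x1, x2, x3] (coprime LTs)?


Pure powers, coprime LTs => already GB.
Degrees: 7, 10, 9
Max=10


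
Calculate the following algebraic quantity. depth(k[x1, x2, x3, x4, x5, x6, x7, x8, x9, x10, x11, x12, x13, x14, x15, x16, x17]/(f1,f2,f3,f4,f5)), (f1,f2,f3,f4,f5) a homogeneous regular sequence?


depth(R)=17
depth(R/I)=17-5=12


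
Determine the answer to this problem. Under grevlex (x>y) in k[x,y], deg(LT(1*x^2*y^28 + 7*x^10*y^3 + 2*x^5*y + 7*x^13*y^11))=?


LT: 1*x^2*y^28
deg_x=2, deg_y=28
Total=2+28=30


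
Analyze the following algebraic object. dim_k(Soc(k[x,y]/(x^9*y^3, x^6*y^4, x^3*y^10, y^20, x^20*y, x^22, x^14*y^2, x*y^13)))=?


Socle = ann(m) = span of standard monomials u with x*u, y*u in I (staircase corners).
Minimal generators: x^22, x^20*y, x^14*y^2, x^9*y^3, x^6*y^4, x^3*y^10, x*y^13, y^20
Corners: y^19, x^2y^12, x^5y^9, x^8y^3, x^13y^2, x^19y, x^21
Socle dim=7


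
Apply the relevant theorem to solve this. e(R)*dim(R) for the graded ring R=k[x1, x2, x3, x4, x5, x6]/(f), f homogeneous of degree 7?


e(R)=deg(f)=7, dim(R)=6-1=5
e*dim=7*5=35


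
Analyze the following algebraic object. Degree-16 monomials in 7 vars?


C(d+n-1,n-1)=C(22,6)=74613


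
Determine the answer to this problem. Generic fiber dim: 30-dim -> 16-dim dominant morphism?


dim(fiber)=dim(X)-dim(Y)=30-16=14


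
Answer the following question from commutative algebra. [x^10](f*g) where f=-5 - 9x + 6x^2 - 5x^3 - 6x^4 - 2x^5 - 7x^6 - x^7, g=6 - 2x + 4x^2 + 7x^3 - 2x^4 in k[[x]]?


[x^10] = sum a_i*b_j, i+j=10
  -7*-2=14
  -1*7=-7
Sum=7


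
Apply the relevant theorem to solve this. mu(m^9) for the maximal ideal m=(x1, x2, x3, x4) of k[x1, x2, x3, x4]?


Graded Nakayama: mu(m^d) = dim_k (m^d/m^(d+1)) = #degree-9 monomials in 4 vars
C(n+d-1,d)=C(12,9)=220


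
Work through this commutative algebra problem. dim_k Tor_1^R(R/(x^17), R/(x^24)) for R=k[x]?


Tor_1(R/I,R/J)=(I cap J)/IJ=(x^24)/(x^41)
dim=41-24=min(17,24)=17
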